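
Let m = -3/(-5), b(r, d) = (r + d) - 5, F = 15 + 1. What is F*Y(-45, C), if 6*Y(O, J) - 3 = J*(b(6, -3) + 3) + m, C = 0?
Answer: 48/5 ≈ 9.6000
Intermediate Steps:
F = 16
b(r, d) = -5 + d + r (b(r, d) = (d + r) - 5 = -5 + d + r)
m = ⅗ (m = -3*(-⅕) = ⅗ ≈ 0.60000)
Y(O, J) = ⅗ + J/6 (Y(O, J) = ½ + (J*((-5 - 3 + 6) + 3) + ⅗)/6 = ½ + (J*(-2 + 3) + ⅗)/6 = ½ + (J*1 + ⅗)/6 = ½ + (J + ⅗)/6 = ½ + (⅗ + J)/6 = ½ + (⅒ + J/6) = ⅗ + J/6)
F*Y(-45, C) = 16*(⅗ + (⅙)*0) = 16*(⅗ + 0) = 16*(⅗) = 48/5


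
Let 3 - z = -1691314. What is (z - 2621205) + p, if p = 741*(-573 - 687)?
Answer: -1863548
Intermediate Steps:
p = -933660 (p = 741*(-1260) = -933660)
z = 1691317 (z = 3 - 1*(-1691314) = 3 + 1691314 = 1691317)
(z - 2621205) + p = (1691317 - 2621205) - 933660 = -929888 - 933660 = -1863548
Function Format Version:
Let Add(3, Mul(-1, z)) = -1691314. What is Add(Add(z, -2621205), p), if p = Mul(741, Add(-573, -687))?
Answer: -1863548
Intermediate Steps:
p = -933660 (p = Mul(741, -1260) = -933660)
z = 1691317 (z = Add(3, Mul(-1, -1691314)) = Add(3, 1691314) = 1691317)
Add(Add(z, -2621205), p) = Add(Add(1691317, -2621205), -933660) = Add(-929888, -933660) = -1863548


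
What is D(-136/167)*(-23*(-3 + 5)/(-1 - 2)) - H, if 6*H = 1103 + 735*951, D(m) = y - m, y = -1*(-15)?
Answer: -58335862/501 ≈ -1.1644e+5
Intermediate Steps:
y = 15
D(m) = 15 - m
H = 350044/3 (H = (1103 + 735*951)/6 = (1103 + 698985)/6 = (⅙)*700088 = 350044/3 ≈ 1.1668e+5)
D(-136/167)*(-23*(-3 + 5)/(-1 - 2)) - H = (15 - (-136)/167)*(-23*(-3 + 5)/(-1 - 2)) - 1*350044/3 = (15 - (-136)/167)*(-46/(-3)) - 350044/3 = (15 - 1*(-136/167))*(-46*(-1)/3) - 350044/3 = (15 + 136/167)*(-23*(-⅔)) - 350044/3 = (2641/167)*(46/3) - 350044/3 = 121486/501 - 350044/3 = -58335862/501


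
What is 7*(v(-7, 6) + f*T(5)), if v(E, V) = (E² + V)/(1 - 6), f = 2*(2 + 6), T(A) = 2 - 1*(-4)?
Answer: 595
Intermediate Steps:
T(A) = 6 (T(A) = 2 + 4 = 6)
f = 16 (f = 2*8 = 16)
v(E, V) = -V/5 - E²/5 (v(E, V) = (V + E²)/(-5) = (V + E²)*(-⅕) = -V/5 - E²/5)
7*(v(-7, 6) + f*T(5)) = 7*((-⅕*6 - ⅕*(-7)²) + 16*6) = 7*((-6/5 - ⅕*49) + 96) = 7*((-6/5 - 49/5) + 96) = 7*(-11 + 96) = 7*85 = 595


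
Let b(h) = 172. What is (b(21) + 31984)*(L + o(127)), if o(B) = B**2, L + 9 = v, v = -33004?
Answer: -542921904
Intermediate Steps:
L = -33013 (L = -9 - 33004 = -33013)
(b(21) + 31984)*(L + o(127)) = (172 + 31984)*(-33013 + 127**2) = 32156*(-33013 + 16129) = 32156*(-16884) = -542921904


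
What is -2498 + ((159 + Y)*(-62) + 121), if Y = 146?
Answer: -21287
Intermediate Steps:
-2498 + ((159 + Y)*(-62) + 121) = -2498 + ((159 + 146)*(-62) + 121) = -2498 + (305*(-62) + 121) = -2498 + (-18910 + 121) = -2498 - 18789 = -21287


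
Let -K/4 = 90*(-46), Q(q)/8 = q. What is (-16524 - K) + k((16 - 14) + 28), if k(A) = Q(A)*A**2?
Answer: 182916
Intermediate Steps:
Q(q) = 8*q
k(A) = 8*A**3 (k(A) = (8*A)*A**2 = 8*A**3)
K = 16560 (K = -360*(-46) = -4*(-4140) = 16560)
(-16524 - K) + k((16 - 14) + 28) = (-16524 - 1*16560) + 8*((16 - 14) + 28)**3 = (-16524 - 16560) + 8*(2 + 28)**3 = -33084 + 8*30**3 = -33084 + 8*27000 = -33084 + 216000 = 182916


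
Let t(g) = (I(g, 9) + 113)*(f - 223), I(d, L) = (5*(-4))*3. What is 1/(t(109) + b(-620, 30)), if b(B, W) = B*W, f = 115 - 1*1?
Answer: -1/24377 ≈ -4.1022e-5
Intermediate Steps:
f = 114 (f = 115 - 1 = 114)
I(d, L) = -60 (I(d, L) = -20*3 = -60)
t(g) = -5777 (t(g) = (-60 + 113)*(114 - 223) = 53*(-109) = -5777)
1/(t(109) + b(-620, 30)) = 1/(-5777 - 620*30) = 1/(-5777 - 18600) = 1/(-24377) = -1/24377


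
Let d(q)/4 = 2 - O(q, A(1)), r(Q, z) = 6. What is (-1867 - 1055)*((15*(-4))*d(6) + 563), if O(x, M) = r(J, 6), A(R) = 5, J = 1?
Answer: -4450206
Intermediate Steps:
O(x, M) = 6
d(q) = -16 (d(q) = 4*(2 - 1*6) = 4*(2 - 6) = 4*(-4) = -16)
(-1867 - 1055)*((15*(-4))*d(6) + 563) = (-1867 - 1055)*((15*(-4))*(-16) + 563) = -2922*(-60*(-16) + 563) = -2922*(960 + 563) = -2922*1523 = -4450206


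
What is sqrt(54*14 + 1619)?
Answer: 5*sqrt(95) ≈ 48.734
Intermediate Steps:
sqrt(54*14 + 1619) = sqrt(756 + 1619) = sqrt(2375) = 5*sqrt(95)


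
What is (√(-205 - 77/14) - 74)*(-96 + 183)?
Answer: -6438 + 87*I*√842/2 ≈ -6438.0 + 1262.3*I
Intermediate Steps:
(√(-205 - 77/14) - 74)*(-96 + 183) = (√(-205 - 77*1/14) - 74)*87 = (√(-205 - 11/2) - 74)*87 = (√(-421/2) - 74)*87 = (I*√842/2 - 74)*87 = (-74 + I*√842/2)*87 = -6438 + 87*I*√842/2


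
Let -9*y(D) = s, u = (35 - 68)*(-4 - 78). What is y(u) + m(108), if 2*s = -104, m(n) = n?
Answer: 1024/9 ≈ 113.78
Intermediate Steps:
u = 2706 (u = -33*(-82) = 2706)
s = -52 (s = (½)*(-104) = -52)
y(D) = 52/9 (y(D) = -⅑*(-52) = 52/9)
y(u) + m(108) = 52/9 + 108 = 1024/9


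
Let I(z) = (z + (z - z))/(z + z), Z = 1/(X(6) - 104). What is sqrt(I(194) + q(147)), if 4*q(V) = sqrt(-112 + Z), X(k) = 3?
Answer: sqrt(20402 + 303*I*sqrt(126957))/202 ≈ 1.2635 + 1.0471*I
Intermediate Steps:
Z = -1/101 (Z = 1/(3 - 104) = 1/(-101) = -1/101 ≈ -0.0099010)
I(z) = 1/2 (I(z) = (z + 0)/((2*z)) = z*(1/(2*z)) = 1/2)
q(V) = 3*I*sqrt(126957)/404 (q(V) = sqrt(-112 - 1/101)/4 = sqrt(-11313/101)/4 = (3*I*sqrt(126957)/101)/4 = 3*I*sqrt(126957)/404)
sqrt(I(194) + q(147)) = sqrt(1/2 + 3*I*sqrt(126957)/404)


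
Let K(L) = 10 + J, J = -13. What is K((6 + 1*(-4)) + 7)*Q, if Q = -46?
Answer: 138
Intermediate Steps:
K(L) = -3 (K(L) = 10 - 13 = -3)
K((6 + 1*(-4)) + 7)*Q = -3*(-46) = 138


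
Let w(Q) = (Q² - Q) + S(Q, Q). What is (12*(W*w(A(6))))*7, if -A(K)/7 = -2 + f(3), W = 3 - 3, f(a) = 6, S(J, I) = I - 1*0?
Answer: 0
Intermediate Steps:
S(J, I) = I (S(J, I) = I + 0 = I)
W = 0
A(K) = -28 (A(K) = -7*(-2 + 6) = -7*4 = -28)
w(Q) = Q² (w(Q) = (Q² - Q) + Q = Q²)
(12*(W*w(A(6))))*7 = (12*(0*(-28)²))*7 = (12*(0*784))*7 = (12*0)*7 = 0*7 = 0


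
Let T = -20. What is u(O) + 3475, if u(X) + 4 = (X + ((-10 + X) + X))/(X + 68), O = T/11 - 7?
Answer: 2259220/651 ≈ 3470.4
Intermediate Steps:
O = -97/11 (O = -20/11 - 7 = -97/11 ≈ -8.8182)
u(X) = -4 + (-10 + 3*X)/(68 + X) (u(X) = -4 + (X + ((-10 + X) + X))/(X + 68) = -4 + (X + (-10 + 2*X))/(68 + X) = -4 + (-10 + 3*X)/(68 + X))
u(O) + 3475 = (-282 - 1*(-97/11))/(68 - 97/11) + 3475 = (-282 + 97/11)/(651/11) + 3475 = (11/651)*(-3005/11) + 3475 = -3005/651 + 3475 = 2259220/651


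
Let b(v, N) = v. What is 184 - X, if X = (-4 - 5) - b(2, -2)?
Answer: 195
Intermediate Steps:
X = -11 (X = (-4 - 5) - 1*2 = -9 - 2 = -11)
184 - X = 184 - 1*(-11) = 184 + 11 = 195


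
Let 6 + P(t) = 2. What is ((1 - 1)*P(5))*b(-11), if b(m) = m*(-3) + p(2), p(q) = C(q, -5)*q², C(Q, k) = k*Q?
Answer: 0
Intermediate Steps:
C(Q, k) = Q*k
p(q) = -5*q³ (p(q) = (q*(-5))*q² = (-5*q)*q² = -5*q³)
P(t) = -4 (P(t) = -6 + 2 = -4)
b(m) = -40 - 3*m (b(m) = m*(-3) - 5*2³ = -3*m - 5*8 = -3*m - 40 = -40 - 3*m)
((1 - 1)*P(5))*b(-11) = ((1 - 1)*(-4))*(-40 - 3*(-11)) = (0*(-4))*(-40 + 33) = 0*(-7) = 0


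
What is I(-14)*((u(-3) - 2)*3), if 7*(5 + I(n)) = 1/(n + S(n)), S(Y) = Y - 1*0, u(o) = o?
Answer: 14715/196 ≈ 75.077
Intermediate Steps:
S(Y) = Y (S(Y) = Y + 0 = Y)
I(n) = -5 + 1/(14*n) (I(n) = -5 + 1/(7*(n + n)) = -5 + 1/(7*((2*n))) = -5 + (1/(2*n))/7 = -5 + 1/(14*n))
I(-14)*((u(-3) - 2)*3) = (-5 + (1/14)/(-14))*((-3 - 2)*3) = (-5 + (1/14)*(-1/14))*(-5*3) = (-5 - 1/196)*(-15) = -981/196*(-15) = 14715/196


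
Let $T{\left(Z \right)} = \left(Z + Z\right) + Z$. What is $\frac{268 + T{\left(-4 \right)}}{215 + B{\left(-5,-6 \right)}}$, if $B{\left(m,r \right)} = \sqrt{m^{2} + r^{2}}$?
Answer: $\frac{13760}{11541} - \frac{64 \sqrt{61}}{11541} \approx 1.149$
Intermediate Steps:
$T{\left(Z \right)} = 3 Z$ ($T{\left(Z \right)} = 2 Z + Z = 3 Z$)
$\frac{268 + T{\left(-4 \right)}}{215 + B{\left(-5,-6 \right)}} = \frac{268 + 3 \left(-4\right)}{215 + \sqrt{\left(-5\right)^{2} + \left(-6\right)^{2}}} = \frac{268 - 12}{215 + \sqrt{25 + 36}} = \frac{256}{215 + \sqrt{61}}$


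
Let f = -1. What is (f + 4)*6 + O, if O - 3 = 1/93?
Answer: 1954/93 ≈ 21.011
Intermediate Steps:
O = 280/93 (O = 3 + 1/93 = 280/93 ≈ 3.0108)
(f + 4)*6 + O = (-1 + 4)*6 + 280/93 = 3*6 + 280/93 = 18 + 280/93 = 1954/93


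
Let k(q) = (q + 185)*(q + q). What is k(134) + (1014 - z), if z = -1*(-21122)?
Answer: 65384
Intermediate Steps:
z = 21122
k(q) = 2*q*(185 + q) (k(q) = (185 + q)*(2*q) = 2*q*(185 + q))
k(134) + (1014 - z) = 2*134*(185 + 134) + (1014 - 1*21122) = 2*134*319 + (1014 - 21122) = 85492 - 20108 = 65384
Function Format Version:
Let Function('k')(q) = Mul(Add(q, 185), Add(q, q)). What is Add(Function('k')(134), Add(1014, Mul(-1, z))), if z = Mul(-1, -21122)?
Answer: 65384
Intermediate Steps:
z = 21122
Function('k')(q) = Mul(2, q, Add(185, q)) (Function('k')(q) = Mul(Add(185, q), Mul(2, q)) = Mul(2, q, Add(185, q)))
Add(Function('k')(134), Add(1014, Mul(-1, z))) = Add(Mul(2, 134, Add(185, 134)), Add(1014, Mul(-1, 21122))) = Add(Mul(2, 134, 319), Add(1014, -21122)) = Add(85492, -20108) = 65384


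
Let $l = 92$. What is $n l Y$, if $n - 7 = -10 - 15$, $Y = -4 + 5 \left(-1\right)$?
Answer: $14904$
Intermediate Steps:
$Y = -9$ ($Y = -4 - 5 = -9$)
$n = -18$ ($n = 7 - 25 = -18$)
$n l Y = \left(-18\right) 92 \left(-9\right) = \left(-1656\right) \left(-9\right) = 14904$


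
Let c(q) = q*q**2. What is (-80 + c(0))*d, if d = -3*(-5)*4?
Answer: -4800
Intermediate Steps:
c(q) = q**3
d = 60 (d = 15*4 = 60)
(-80 + c(0))*d = (-80 + 0**3)*60 = (-80 + 0)*60 = -80*60 = -4800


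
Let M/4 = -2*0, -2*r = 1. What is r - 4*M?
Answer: -½ ≈ -0.50000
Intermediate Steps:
r = -½ (r = -½*1 = -½ ≈ -0.50000)
M = 0 (M = 4*(-2*0) = 4*0 = 0)
r - 4*M = -½ - 4*0 = -½ + 0 = -½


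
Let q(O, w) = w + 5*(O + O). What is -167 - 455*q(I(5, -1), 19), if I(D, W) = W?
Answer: -4262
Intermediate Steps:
q(O, w) = w + 10*O (q(O, w) = w + 5*(2*O) = w + 10*O)
-167 - 455*q(I(5, -1), 19) = -167 - 455*(19 + 10*(-1)) = -167 - 455*(19 - 10) = -167 - 455*9 = -167 - 4095 = -4262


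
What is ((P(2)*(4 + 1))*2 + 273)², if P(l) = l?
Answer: 85849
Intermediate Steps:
((P(2)*(4 + 1))*2 + 273)² = ((2*(4 + 1))*2 + 273)² = ((2*5)*2 + 273)² = (10*2 + 273)² = (20 + 273)² = 293² = 85849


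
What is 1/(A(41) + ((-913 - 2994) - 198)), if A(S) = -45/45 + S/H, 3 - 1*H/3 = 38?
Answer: -105/431171 ≈ -0.00024352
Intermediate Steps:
H = -105 (H = 9 - 3*38 = 9 - 114 = -105)
A(S) = -1 - S/105 (A(S) = -45/45 + S/(-105) = -45*1/45 + S*(-1/105) = -1 - S/105)
1/(A(41) + ((-913 - 2994) - 198)) = 1/((-1 - 1/105*41) + ((-913 - 2994) - 198)) = 1/((-1 - 41/105) + (-3907 - 198)) = 1/(-146/105 - 4105) = 1/(-431171/105) = -105/431171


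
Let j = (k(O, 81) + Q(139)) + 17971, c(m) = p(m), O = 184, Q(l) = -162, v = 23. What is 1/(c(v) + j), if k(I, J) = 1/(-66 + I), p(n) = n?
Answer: 118/2104177 ≈ 5.6079e-5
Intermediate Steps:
c(m) = m
j = 2101463/118 (j = (1/(-66 + 184) - 162) + 17971 = (1/118 - 162) + 17971 = -19115/118 + 17971 = 2101463/118 ≈ 17809.)
1/(c(v) + j) = 1/(23 + 2101463/118) = 1/(2104177/118) = 118/2104177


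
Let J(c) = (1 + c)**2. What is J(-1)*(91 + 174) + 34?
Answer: 34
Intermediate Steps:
J(-1)*(91 + 174) + 34 = (1 - 1)**2*(91 + 174) + 34 = 0**2*265 + 34 = 0*265 + 34 = 0 + 34 = 34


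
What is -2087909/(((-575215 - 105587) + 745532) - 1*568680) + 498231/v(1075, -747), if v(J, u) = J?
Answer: 2026624117/4333970 ≈ 467.61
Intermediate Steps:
-2087909/(((-575215 - 105587) + 745532) - 1*568680) + 498231/v(1075, -747) = -2087909/(((-575215 - 105587) + 745532) - 1*568680) + 498231/1075 = -2087909/((-680802 + 745532) - 568680) + 498231*(1/1075) = -2087909/(64730 - 568680) + 498231/1075 = -2087909/(-503950) + 498231/1075 = -2087909*(-1/503950) + 498231/1075 = 2087909/503950 + 498231/1075 = 2026624117/4333970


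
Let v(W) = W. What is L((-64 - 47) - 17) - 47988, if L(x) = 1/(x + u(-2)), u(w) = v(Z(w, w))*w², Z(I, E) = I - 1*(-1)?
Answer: -6334417/132 ≈ -47988.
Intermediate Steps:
Z(I, E) = 1 + I (Z(I, E) = I + 1 = 1 + I)
u(w) = w²*(1 + w) (u(w) = (1 + w)*w² = w²*(1 + w))
L(x) = 1/(-4 + x) (L(x) = 1/(x + (-2)²*(1 - 2)) = 1/(x + 4*(-1)) = 1/(x - 4) = 1/(-4 + x))
L((-64 - 47) - 17) - 47988 = 1/(-4 + ((-64 - 47) - 17)) - 47988 = 1/(-4 + (-111 - 17)) - 47988 = 1/(-4 - 128) - 47988 = 1/(-132) - 47988 = -1/132 - 47988 = -6334417/132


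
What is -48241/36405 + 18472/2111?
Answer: 570636409/76850955 ≈ 7.4252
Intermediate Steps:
-48241/36405 + 18472/2111 = 570636409/76850955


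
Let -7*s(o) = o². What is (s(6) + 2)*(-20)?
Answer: 440/7 ≈ 62.857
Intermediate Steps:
s(o) = -o²/7
(s(6) + 2)*(-20) = (-⅐*6² + 2)*(-20) = (-⅐*36 + 2)*(-20) = (-36/7 + 2)*(-20) = -22/7*(-20) = 440/7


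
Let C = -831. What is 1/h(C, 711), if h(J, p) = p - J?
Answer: 1/1542 ≈ 0.00064851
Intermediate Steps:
1/h(C, 711) = 1/(711 - 1*(-831)) = 1/(711 + 831) = 1/1542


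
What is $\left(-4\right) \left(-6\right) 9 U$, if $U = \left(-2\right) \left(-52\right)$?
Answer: $22464$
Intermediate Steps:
$U = 104$
$\left(-4\right) \left(-6\right) 9 U = \left(-4\right) \left(-6\right) 9 \cdot 104 = 24 \cdot 9 \cdot 104 = 216 \cdot 104 = 22464$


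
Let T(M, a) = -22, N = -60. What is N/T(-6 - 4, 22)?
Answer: 30/11 ≈ 2.7273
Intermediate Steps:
N/T(-6 - 4, 22) = -60/(-22) = -60*(-1/22) = 30/11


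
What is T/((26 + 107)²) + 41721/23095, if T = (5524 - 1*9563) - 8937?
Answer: 438322049/408527455 ≈ 1.0729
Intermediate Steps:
T = -12976 (T = (5524 - 9563) - 8937 = -4039 - 8937 = -12976)
T/((26 + 107)²) + 41721/23095 = -12976/(26 + 107)² + 41721/23095 = -12976/(133²) + 41721*(1/23095) = -12976/17689 + 41721/23095 = 438322049/408527455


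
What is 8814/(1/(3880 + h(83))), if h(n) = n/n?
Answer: 34207134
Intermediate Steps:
h(n) = 1
8814/(1/(3880 + h(83))) = 8814/(1/(3880 + 1)) = 8814/(1/3881) = 8814*3881 = 34207134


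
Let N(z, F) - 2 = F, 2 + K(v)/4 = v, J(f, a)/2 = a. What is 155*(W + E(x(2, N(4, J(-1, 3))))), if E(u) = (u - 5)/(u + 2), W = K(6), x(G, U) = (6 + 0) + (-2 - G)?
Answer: 9455/4 ≈ 2363.8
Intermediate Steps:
J(f, a) = 2*a
K(v) = -8 + 4*v
N(z, F) = 2 + F
x(G, U) = 4 - G (x(G, U) = 6 + (-2 - G) = 4 - G)
W = 16 (W = -8 + 4*6 = -8 + 24 = 16)
E(u) = (-5 + u)/(2 + u)
155*(W + E(x(2, N(4, J(-1, 3))))) = 155*(16 + (-5 + (4 - 1*2))/(2 + (4 - 1*2))) = 155*(16 + (-5 + (4 - 2))/(2 + (4 - 2))) = 155*(16 + (-5 + 2)/(2 + 2)) = 155*(16 - 3/4) = 155*(61/4) = 9455/4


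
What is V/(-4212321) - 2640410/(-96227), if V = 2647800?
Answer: 3622488213670/135113004289 ≈ 26.811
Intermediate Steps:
V/(-4212321) - 2640410/(-96227) = 2647800/(-4212321) - 2640410/(-96227) = 2647800*(-1/4212321) - 2640410*(-1/96227) = -882600/1404107 + 2640410/96227 = 3622488213670/135113004289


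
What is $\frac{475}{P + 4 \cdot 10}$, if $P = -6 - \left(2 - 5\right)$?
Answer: $\frac{475}{37} \approx 12.838$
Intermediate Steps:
$P = -3$ ($P = -6 - \left(2 - 5\right) = -6 - -3 = -6 + 3 = -3$)
$\frac{475}{P + 4 \cdot 10} = \frac{475}{-3 + 4 \cdot 10} = \frac{475}{-3 + 40} = \frac{475}{37}$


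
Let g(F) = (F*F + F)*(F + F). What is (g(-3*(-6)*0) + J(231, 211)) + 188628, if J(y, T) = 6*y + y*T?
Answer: 238755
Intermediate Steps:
J(y, T) = 6*y + T*y
g(F) = 2*F*(F + F²) (g(F) = (F² + F)*(2*F) = (F + F²)*(2*F) = 2*F*(F + F²))
(g(-3*(-6)*0) + J(231, 211)) + 188628 = (2*(-3*(-6)*0)²*(1 - 3*(-6)*0) + 231*(6 + 211)) + 188628 = (2*(18*0)²*(1 + 18*0) + 231*217) + 188628 = (2*0²*(1 + 0) + 50127) + 188628 = (2*0*1 + 50127) + 188628 = (0 + 50127) + 188628 = 50127 + 188628 = 238755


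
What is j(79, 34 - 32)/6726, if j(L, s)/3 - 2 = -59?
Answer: -3/118 ≈ -0.025424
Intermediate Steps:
j(L, s) = -171 (j(L, s) = 6 + 3*(-59) = 6 - 177 = -171)
j(79, 34 - 32)/6726 = -171/6726 = -171*1/6726 = -3/118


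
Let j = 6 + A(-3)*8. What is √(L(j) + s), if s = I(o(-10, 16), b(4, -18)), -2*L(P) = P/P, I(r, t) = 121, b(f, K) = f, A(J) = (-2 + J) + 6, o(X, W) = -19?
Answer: √482/2 ≈ 10.977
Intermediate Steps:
A(J) = 4 + J
j = 14 (j = 6 + (4 - 3)*8 = 6 + 1*8 = 6 + 8 = 14)
L(P) = -½ (L(P) = -P/(2*P) = -½*1 = -½)
s = 121
√(L(j) + s) = √(-½ + 121) = √(241/2) = √482/2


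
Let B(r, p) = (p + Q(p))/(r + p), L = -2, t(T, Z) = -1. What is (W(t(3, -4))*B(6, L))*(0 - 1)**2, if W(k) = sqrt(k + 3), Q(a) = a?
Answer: -sqrt(2) ≈ -1.4142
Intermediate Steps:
W(k) = sqrt(3 + k)
B(r, p) = 2*p/(p + r) (B(r, p) = (p + p)/(r + p) = (2*p)/(p + r) = 2*p/(p + r))
(W(t(3, -4))*B(6, L))*(0 - 1)**2 = (sqrt(3 - 1)*(2*(-2)/(-2 + 6)))*(0 - 1)**2 = (sqrt(2)*(2*(-2)/4))*(-1)**2 = (sqrt(2)*(2*(-2)*(1/4)))*1 = (sqrt(2)*(-1))*1 = -sqrt(2)*1 = -sqrt(2)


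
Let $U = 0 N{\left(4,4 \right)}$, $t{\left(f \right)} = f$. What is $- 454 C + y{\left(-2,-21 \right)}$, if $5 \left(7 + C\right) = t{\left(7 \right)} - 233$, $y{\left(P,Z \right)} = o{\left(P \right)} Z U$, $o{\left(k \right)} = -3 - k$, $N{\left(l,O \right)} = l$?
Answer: $\frac{118494}{5} \approx 23699.0$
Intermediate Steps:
$U = 0$ ($U = 0 \cdot 4 = 0$)
$y{\left(P,Z \right)} = 0$ ($y{\left(P,Z \right)} = \left(-3 - P\right) Z 0 = Z \left(-3 - P\right) 0 = 0$)
$C = - \frac{261}{5}$ ($C = -7 + \frac{7 - 233}{5} = -7 + \frac{1}{5} \left(-226\right) = -7 - \frac{226}{5} = - \frac{261}{5} \approx -52.2$)
$- 454 C + y{\left(-2,-21 \right)} = \left(-454\right) \left(- \frac{261}{5}\right) + 0 = \frac{118494}{5} + 0 = \frac{118494}{5}$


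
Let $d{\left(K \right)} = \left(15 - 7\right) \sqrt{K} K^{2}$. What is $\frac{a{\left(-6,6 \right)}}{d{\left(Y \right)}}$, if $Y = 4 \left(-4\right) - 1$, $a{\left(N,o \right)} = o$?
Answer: $- \frac{3 i \sqrt{17}}{19652} \approx - 0.00062942 i$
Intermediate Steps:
$Y = -17$ ($Y = -16 - 1 = -17$)
$d{\left(K \right)} = 8 K^{\frac{5}{2}}$ ($d{\left(K \right)} = 8 \sqrt{K} K^{2} = 8 K^{\frac{5}{2}}$)
$\frac{a{\left(-6,6 \right)}}{d{\left(Y \right)}} = \frac{6}{8 \left(-17\right)^{\frac{5}{2}}} = \frac{6}{8 \cdot 289 i \sqrt{17}} = \frac{6}{2312 i \sqrt{17}} = 6 \left(- \frac{i \sqrt{17}}{39304}\right) = - \frac{3 i \sqrt{17}}{19652}$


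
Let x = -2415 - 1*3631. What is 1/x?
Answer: -1/6046 ≈ -0.00016540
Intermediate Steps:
x = -6046 (x = -2415 - 3631 = -6046)
1/x = 1/(-6046) = -1/6046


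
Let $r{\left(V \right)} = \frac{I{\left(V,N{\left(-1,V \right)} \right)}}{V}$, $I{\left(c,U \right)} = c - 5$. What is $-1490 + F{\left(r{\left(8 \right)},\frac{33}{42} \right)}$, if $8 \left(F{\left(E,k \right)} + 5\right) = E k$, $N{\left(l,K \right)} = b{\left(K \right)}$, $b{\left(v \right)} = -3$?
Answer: $- \frac{1339487}{896} \approx -1495.0$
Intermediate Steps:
$N{\left(l,K \right)} = -3$
$I{\left(c,U \right)} = -5 + c$
$r{\left(V \right)} = \frac{-5 + V}{V}$
$F{\left(E,k \right)} = -5 + \frac{E k}{8}$
$-1490 + F{\left(r{\left(8 \right)},\frac{33}{42} \right)} = -1490 - \left(5 - \frac{\frac{-5 + 8}{8} \cdot \frac{33}{42}}{8}\right) = -1490 - \left(5 - \frac{\frac{1}{8} \cdot 3 \cdot 33 \cdot \frac{1}{42}}{8}\right) = -1490 - \left(5 - \frac{33}{896}\right) = -1490 + \left(-5 + \frac{33}{896}\right) = -1490 - \frac{4447}{896} = - \frac{1339487}{896}$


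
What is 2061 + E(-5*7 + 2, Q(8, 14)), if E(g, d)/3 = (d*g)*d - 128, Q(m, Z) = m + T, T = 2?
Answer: -8223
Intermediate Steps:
Q(m, Z) = 2 + m (Q(m, Z) = m + 2 = 2 + m)
E(g, d) = -384 + 3*g*d² (E(g, d) = 3*((d*g)*d - 128) = 3*(g*d² - 128) = 3*(-128 + g*d²) = -384 + 3*g*d²)
2061 + E(-5*7 + 2, Q(8, 14)) = 2061 + (-384 + 3*(-5*7 + 2)*(2 + 8)²) = 2061 + (-384 + 3*(-35 + 2)*10²) = 2061 + (-384 + 3*(-33)*100) = 2061 + (-384 - 9900) = 2061 - 10284 = -8223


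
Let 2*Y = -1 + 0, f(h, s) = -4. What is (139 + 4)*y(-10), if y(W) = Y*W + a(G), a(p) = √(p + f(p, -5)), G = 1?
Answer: 715 + 143*I*√3 ≈ 715.0 + 247.68*I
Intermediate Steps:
Y = -½ (Y = (-1 + 0)/2 = (½)*(-1) = -½ ≈ -0.50000)
a(p) = √(-4 + p) (a(p) = √(p - 4) = √(-4 + p))
y(W) = -W/2 + I*√3 (y(W) = -W/2 + √(-4 + 1) = -W/2 + √(-3) = -W/2 + I*√3)
(139 + 4)*y(-10) = (139 + 4)*(-½*(-10) + I*√3) = 143*(5 + I*√3) = 715 + 143*I*√3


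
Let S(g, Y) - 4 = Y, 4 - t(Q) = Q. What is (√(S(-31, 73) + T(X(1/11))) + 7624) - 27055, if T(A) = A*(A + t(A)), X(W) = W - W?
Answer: -19431 + √77 ≈ -19422.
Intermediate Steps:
t(Q) = 4 - Q
S(g, Y) = 4 + Y
X(W) = 0
T(A) = 4*A (T(A) = A*(A + (4 - A)) = A*4 = 4*A)
(√(S(-31, 73) + T(X(1/11))) + 7624) - 27055 = (√((4 + 73) + 4*0) + 7624) - 27055 = (√(77 + 0) + 7624) - 27055 = (√77 + 7624) - 27055 = (7624 + √77) - 27055 = -19431 + √77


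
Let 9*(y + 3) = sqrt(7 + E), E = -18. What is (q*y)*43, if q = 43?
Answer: -5547 + 1849*I*sqrt(11)/9 ≈ -5547.0 + 681.38*I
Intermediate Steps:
y = -3 + I*sqrt(11)/9 (y = -3 + sqrt(7 - 18)/9 = -3 + sqrt(-11)/9 = -3 + (I*sqrt(11))/9 = -3 + I*sqrt(11)/9 ≈ -3.0 + 0.36851*I)
(q*y)*43 = (43*(-3 + I*sqrt(11)/9))*43 = (-129 + 43*I*sqrt(11)/9)*43 = -5547 + 1849*I*sqrt(11)/9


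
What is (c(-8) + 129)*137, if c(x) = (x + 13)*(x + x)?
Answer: 6713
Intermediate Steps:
c(x) = 2*x*(13 + x) (c(x) = (13 + x)*(2*x) = 2*x*(13 + x))
(c(-8) + 129)*137 = (2*(-8)*(13 - 8) + 129)*137 = (2*(-8)*5 + 129)*137 = (-80 + 129)*137 = 49*137 = 6713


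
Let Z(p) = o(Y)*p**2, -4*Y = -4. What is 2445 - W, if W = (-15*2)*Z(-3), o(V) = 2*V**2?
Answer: 2985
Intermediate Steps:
Y = 1 (Y = -1/4*(-4) = 1)
Z(p) = 2*p**2 (Z(p) = (2*1**2)*p**2 = (2*1)*p**2 = 2*p**2)
W = -540 (W = (-15*2)*(2*(-3)**2) = -60*9 = -30*18 = -540)
2445 - W = 2445 - 1*(-540) = 2445 + 540 = 2985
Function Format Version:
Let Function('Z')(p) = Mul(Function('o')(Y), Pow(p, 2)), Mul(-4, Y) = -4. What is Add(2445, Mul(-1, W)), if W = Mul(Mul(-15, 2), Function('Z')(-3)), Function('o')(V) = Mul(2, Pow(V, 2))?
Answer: 2985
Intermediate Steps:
Y = 1 (Y = Mul(Rational(-1, 4), -4) = 1)
Function('Z')(p) = Mul(2, Pow(p, 2)) (Function('Z')(p) = Mul(Mul(2, Pow(1, 2)), Pow(p, 2)) = Mul(Mul(2, 1), Pow(p, 2)) = Mul(2, Pow(p, 2)))
W = -540 (W = Mul(Mul(-15, 2), Mul(2, Pow(-3, 2))) = Mul(-30, Mul(2, 9)) = Mul(-30, 18) = -540)
Add(2445, Mul(-1, W)) = Add(2445, Mul(-1, -540)) = Add(2445, 540) = 2985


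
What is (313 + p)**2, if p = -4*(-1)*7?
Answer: 116281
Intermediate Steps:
p = 28 (p = 4*7 = 28)
(313 + p)**2 = (313 + 28)**2 = 341**2 = 116281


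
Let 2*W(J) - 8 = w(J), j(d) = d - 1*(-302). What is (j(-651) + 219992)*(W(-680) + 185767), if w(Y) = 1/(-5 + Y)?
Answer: 55900520441967/1370 ≈ 4.0803e+10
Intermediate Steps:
j(d) = 302 + d (j(d) = d + 302 = 302 + d)
W(J) = 4 + 1/(2*(-5 + J))
(j(-651) + 219992)*(W(-680) + 185767) = ((302 - 651) + 219992)*((-39 + 8*(-680))/(2*(-5 - 680)) + 185767) = (-349 + 219992)*((½)*(-39 - 5440)/(-685) + 185767) = 219643*((½)*(-1/685)*(-5479) + 185767) = 219643*(5479/1370 + 185767) = 219643*(254506269/1370) = 55900520441967/1370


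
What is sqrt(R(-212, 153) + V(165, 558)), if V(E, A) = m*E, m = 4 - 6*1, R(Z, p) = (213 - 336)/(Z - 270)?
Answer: I*sqrt(76607634)/482 ≈ 18.159*I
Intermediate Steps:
R(Z, p) = -123/(-270 + Z)
m = -2 (m = 4 - 6 = -2)
V(E, A) = -2*E
sqrt(R(-212, 153) + V(165, 558)) = sqrt(-123/(-270 - 212) - 2*165) = sqrt(-123/(-482) - 330) = sqrt(-123*(-1/482) - 330) = sqrt(123/482 - 330) = sqrt(-158937/482) = I*sqrt(76607634)/482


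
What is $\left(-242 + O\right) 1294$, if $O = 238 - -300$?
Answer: $383024$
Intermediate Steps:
$O = 538$ ($O = 238 + 300 = 538$)
$\left(-242 + O\right) 1294 = \left(-242 + 538\right) 1294 = 296 \cdot 1294 = 383024$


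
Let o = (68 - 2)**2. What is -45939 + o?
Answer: -41583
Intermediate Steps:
o = 4356 (o = 66**2 = 4356)
-45939 + o = -45939 + 4356 = -41583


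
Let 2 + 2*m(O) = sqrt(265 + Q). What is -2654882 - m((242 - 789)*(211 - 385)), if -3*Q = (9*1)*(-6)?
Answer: -2654881 - sqrt(283)/2 ≈ -2.6549e+6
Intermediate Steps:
Q = 18 (Q = -9*1*(-6)/3 = -3*(-6) = -1/3*(-54) = 18)
m(O) = -1 + sqrt(283)/2 (m(O) = -1 + sqrt(265 + 18)/2 = -1 + sqrt(283)/2)
-2654882 - m((242 - 789)*(211 - 385)) = -2654882 - (-1 + sqrt(283)/2) = -2654882 + (1 - sqrt(283)/2) = -2654881 - sqrt(283)/2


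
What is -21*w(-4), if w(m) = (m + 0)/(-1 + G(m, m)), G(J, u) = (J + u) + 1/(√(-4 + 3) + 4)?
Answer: -6258/653 + 42*I/653 ≈ -9.5835 + 0.064319*I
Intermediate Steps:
G(J, u) = J + u + (4 - I)/17 (G(J, u) = (J + u) + 1/(√(-1) + 4) = (J + u) + 1/(I + 4) = (J + u) + 1/(4 + I) = (J + u) + (4 - I)/17 = J + u + (4 - I)/17)
w(m) = m/(-13/17 + 2*m - I/17) (w(m) = (m + 0)/(-1 + (4/17 + m + m - I/17)) = m/(-1 + (4/17 + 2*m - I/17)) = m/(-13/17 + 2*m - I/17))
-21*w(-4) = -(-357)*(-4)/(13 + I - 34*(-4)) = -(-357)*(-4)/(13 + I + 136) = -(-357)*(-4)/(149 + I) = -(-357)*(-4)*(149 - I)/22202 = -21*(298/653 - 2*I/653) = -6258/653 + 42*I/653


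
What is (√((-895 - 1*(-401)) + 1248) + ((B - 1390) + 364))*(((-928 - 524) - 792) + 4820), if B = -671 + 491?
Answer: -3106656 + 2576*√754 ≈ -3.0359e+6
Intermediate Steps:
B = -180
(√((-895 - 1*(-401)) + 1248) + ((B - 1390) + 364))*(((-928 - 524) - 792) + 4820) = (√((-895 - 1*(-401)) + 1248) + ((-180 - 1390) + 364))*(((-928 - 524) - 792) + 4820) = (√((-895 + 401) + 1248) + (-1570 + 364))*((-1452 - 792) + 4820) = (√(-494 + 1248) - 1206)*(-2244 + 4820) = (√754 - 1206)*2576 = (-1206 + √754)*2576 = -3106656 + 2576*√754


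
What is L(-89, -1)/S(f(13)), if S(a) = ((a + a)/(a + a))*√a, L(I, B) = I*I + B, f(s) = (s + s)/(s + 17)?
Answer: 7920*√195/13 ≈ 8507.4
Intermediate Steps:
f(s) = 2*s/(17 + s) (f(s) = (2*s)/(17 + s) = 2*s/(17 + s))
L(I, B) = B + I² (L(I, B) = I² + B = B + I²)
S(a) = √a (S(a) = ((2*a)/((2*a)))*√a = ((2*a)*(1/(2*a)))*√a = 1*√a = √a)
L(-89, -1)/S(f(13)) = (-1 + (-89)²)/(√(2*13/(17 + 13))) = (-1 + 7921)/(√(2*13/30)) = 7920/(√(2*13*(1/30))) = 7920/(√(13/15)) = 7920/((√195/15)) = 7920*(√195/13) = 7920*√195/13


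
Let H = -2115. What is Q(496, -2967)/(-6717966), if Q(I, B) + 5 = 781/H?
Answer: 5678/7104249045 ≈ 7.9924e-7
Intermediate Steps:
Q(I, B) = -11356/2115 (Q(I, B) = -5 + 781/(-2115) = -5 + 781*(-1/2115) = -5 - 781/2115 = -11356/2115)
Q(496, -2967)/(-6717966) = -11356/2115/(-6717966) = -11356/2115*(-1/6717966) = 5678/7104249045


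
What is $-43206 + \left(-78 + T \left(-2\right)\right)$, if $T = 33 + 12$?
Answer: $-43374$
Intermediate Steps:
$T = 45$
$-43206 + \left(-78 + T \left(-2\right)\right) = -43206 + \left(-78 + 45 \left(-2\right)\right) = -43206 - 168 = -43374$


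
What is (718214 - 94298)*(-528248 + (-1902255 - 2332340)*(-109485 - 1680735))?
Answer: 4729817434859705232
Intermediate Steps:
(718214 - 94298)*(-528248 + (-1902255 - 2332340)*(-109485 - 1680735)) = 623916*(-528248 - 4234595*(-1790220)) = 623916*(-528248 + 7580856660900) = 623916*7580856132652 = 4729817434859705232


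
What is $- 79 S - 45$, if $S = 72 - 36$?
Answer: $-2889$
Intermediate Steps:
$S = 36$ ($S = 72 - 36 = 36$)
$- 79 S - 45 = \left(-79\right) 36 - 45 = -2844 - 45 = -2889$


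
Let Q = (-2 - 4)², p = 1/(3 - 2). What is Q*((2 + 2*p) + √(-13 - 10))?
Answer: 144 + 36*I*√23 ≈ 144.0 + 172.65*I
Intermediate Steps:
p = 1 (p = 1/1 = 1)
Q = 36 (Q = (-6)² = 36)
Q*((2 + 2*p) + √(-13 - 10)) = 36*((2 + 2*1) + √(-13 - 10)) = 36*((2 + 2) + √(-23)) = 36*(4 + I*√23) = 144 + 36*I*√23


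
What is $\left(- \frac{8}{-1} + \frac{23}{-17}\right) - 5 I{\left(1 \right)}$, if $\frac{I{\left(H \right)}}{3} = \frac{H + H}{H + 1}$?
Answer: $- \frac{142}{17} \approx -8.3529$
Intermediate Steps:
$I{\left(H \right)} = \frac{6 H}{1 + H}$ ($I{\left(H \right)} = 3 \frac{H + H}{H + 1} = 3 \frac{2 H}{1 + H} = \frac{6 H}{1 + H}$)
$\left(- \frac{8}{-1} + \frac{23}{-17}\right) - 5 I{\left(1 \right)} = \left(- \frac{8}{-1} + \frac{23}{-17}\right) - 5 \cdot 6 \cdot 1 \frac{1}{1 + 1} = \left(\left(-8\right) \left(-1\right) + 23 \left(- \frac{1}{17}\right)\right) - 5 \cdot 6 \cdot 1 \cdot \frac{1}{2} = \left(8 - \frac{23}{17}\right) - 5 \cdot 6 \cdot 1 \cdot \frac{1}{2} = \frac{113}{17} - 15 = - \frac{142}{17}$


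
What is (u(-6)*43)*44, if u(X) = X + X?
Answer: -22704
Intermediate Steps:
u(X) = 2*X
(u(-6)*43)*44 = ((2*(-6))*43)*44 = -12*43*44 = -516*44 = -22704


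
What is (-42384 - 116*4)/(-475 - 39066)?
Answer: 42848/39541 ≈ 1.0836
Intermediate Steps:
(-42384 - 116*4)/(-475 - 39066) = (-42384 - 464)/(-39541) = -42848*(-1/39541) = 42848/39541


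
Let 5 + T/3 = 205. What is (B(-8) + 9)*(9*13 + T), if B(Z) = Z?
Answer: 717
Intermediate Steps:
T = 600 (T = -15 + 3*205 = -15 + 615 = 600)
(B(-8) + 9)*(9*13 + T) = (-8 + 9)*(9*13 + 600) = 1*(117 + 600) = 1*717 = 717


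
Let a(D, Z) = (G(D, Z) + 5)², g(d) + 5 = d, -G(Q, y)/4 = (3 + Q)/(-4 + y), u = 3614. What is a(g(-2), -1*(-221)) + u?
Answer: 171391847/47089 ≈ 3639.7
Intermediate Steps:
G(Q, y) = -4*(3 + Q)/(-4 + y)
g(d) = -5 + d
a(D, Z) = (5 + 4*(-3 - D)/(-4 + Z))² (a(D, Z) = (4*(-3 - D)/(-4 + Z) + 5)² = (5 + 4*(-3 - D)/(-4 + Z))²)
a(g(-2), -1*(-221)) + u = (32 - (-5)*(-221) + 4*(-5 - 2))²/(-4 - 1*(-221))² + 3614 = (32 - 5*221 + 4*(-7))²/(-4 + 221)² + 3614 = (32 - 1105 - 28)²/217² + 3614 = (1/47089)*(-1101)² + 3614 = (1/47089)*1212201 + 3614 = 1212201/47089 + 3614 = 171391847/47089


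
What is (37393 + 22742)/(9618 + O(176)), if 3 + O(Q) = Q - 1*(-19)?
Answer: 4009/654 ≈ 6.1300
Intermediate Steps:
O(Q) = 16 + Q (O(Q) = -3 + (Q - 1*(-19)) = -3 + (Q + 19) = -3 + (19 + Q) = 16 + Q)
(37393 + 22742)/(9618 + O(176)) = (37393 + 22742)/(9618 + (16 + 176)) = 60135/(9618 + 192) = 60135/9810 = 60135*(1/9810) = 4009/654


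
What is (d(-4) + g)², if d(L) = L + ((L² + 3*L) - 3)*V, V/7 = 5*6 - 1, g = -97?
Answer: 10404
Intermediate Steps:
V = 203 (V = 7*(5*6 - 1) = 7*(30 - 1) = 7*29 = 203)
d(L) = -609 + 203*L² + 610*L (d(L) = L + ((L² + 3*L) - 3)*203 = L + (-3 + L² + 3*L)*203 = L + (-609 + 203*L² + 609*L) = -609 + 203*L² + 610*L)
(d(-4) + g)² = ((-609 + 203*(-4)² + 610*(-4)) - 97)² = ((-609 + 203*16 - 2440) - 97)² = ((-609 + 3248 - 2440) - 97)² = (199 - 97)² = 102² = 10404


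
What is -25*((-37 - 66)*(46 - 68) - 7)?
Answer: -56475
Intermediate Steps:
-25*((-37 - 66)*(46 - 68) - 7) = -25*(-103*(-22) - 7) = -25*(2266 - 7) = -25*2259 = -56475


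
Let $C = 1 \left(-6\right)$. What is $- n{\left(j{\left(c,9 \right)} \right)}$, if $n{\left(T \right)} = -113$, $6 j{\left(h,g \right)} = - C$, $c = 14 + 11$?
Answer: $113$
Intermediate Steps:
$c = 25$
$C = -6$
$j{\left(h,g \right)} = 1$ ($j{\left(h,g \right)} = \frac{\left(-1\right) \left(-6\right)}{6} = \frac{1}{6} \cdot 6 = 1$)
$- n{\left(j{\left(c,9 \right)} \right)} = \left(-1\right) \left(-113\right) = 113$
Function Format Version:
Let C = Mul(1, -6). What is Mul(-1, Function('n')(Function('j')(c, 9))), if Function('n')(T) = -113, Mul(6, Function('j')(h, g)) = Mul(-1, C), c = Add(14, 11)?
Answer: 113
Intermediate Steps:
c = 25
C = -6
Function('j')(h, g) = 1 (Function('j')(h, g) = Mul(Rational(1, 6), Mul(-1, -6)) = Mul(Rational(1, 6), 6) = 1)
Mul(-1, Function('n')(Function('j')(c, 9))) = Mul(-1, -113) = 113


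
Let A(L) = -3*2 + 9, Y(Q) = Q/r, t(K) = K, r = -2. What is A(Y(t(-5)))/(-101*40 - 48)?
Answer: -3/4088 ≈ -0.00073386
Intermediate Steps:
Y(Q) = -Q/2 (Y(Q) = Q/(-2) = Q*(-½) = -Q/2)
A(L) = 3 (A(L) = -6 + 9 = 3)
A(Y(t(-5)))/(-101*40 - 48) = 3/(-101*40 - 48) = 3/(-4040 - 48) = 3/(-4088) = 3*(-1/4088) = -3/4088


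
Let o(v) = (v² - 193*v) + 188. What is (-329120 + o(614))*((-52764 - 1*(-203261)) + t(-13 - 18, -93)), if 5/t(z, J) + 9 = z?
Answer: -42402795525/4 ≈ -1.0601e+10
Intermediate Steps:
t(z, J) = 5/(-9 + z)
o(v) = 188 + v² - 193*v
(-329120 + o(614))*((-52764 - 1*(-203261)) + t(-13 - 18, -93)) = (-329120 + (188 + 614² - 193*614))*((-52764 - 1*(-203261)) + 5/(-9 + (-13 - 18))) = (-329120 + (188 + 376996 - 118502))*((-52764 + 203261) + 5/(-9 - 31)) = (-329120 + 258682)*(150497 + 5/(-40)) = -70438*(150497 + 5*(-1/40)) = -70438*(150497 - ⅛) = -70438*1203975/8 = -42402795525/4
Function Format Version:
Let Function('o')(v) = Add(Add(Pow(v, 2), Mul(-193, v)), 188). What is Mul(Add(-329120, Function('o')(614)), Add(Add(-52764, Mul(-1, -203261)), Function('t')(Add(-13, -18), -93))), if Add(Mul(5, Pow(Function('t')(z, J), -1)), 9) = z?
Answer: Rational(-42402795525, 4) ≈ -1.0601e+10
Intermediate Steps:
Function('t')(z, J) = Mul(5, Pow(Add(-9, z), -1))
Function('o')(v) = Add(188, Pow(v, 2), Mul(-193, v))
Mul(Add(-329120, Function('o')(614)), Add(Add(-52764, Mul(-1, -203261)), Function('t')(Add(-13, -18), -93))) = Mul(Add(-329120, Add(188, Pow(614, 2), Mul(-193, 614))), Add(Add(-52764, Mul(-1, -203261)), Mul(5, Pow(Add(-9, Add(-13, -18)), -1)))) = Mul(Add(-329120, Add(188, 376996, -118502)), Add(Add(-52764, 203261), Mul(5, Pow(Add(-9, -31), -1)))) = Mul(Add(-329120, 258682), Add(150497, Mul(5, Pow(-40, -1)))) = Mul(-70438, Add(150497, Mul(5, Rational(-1, 40)))) = Mul(-70438, Add(150497, Rational(-1, 8))) = Mul(-70438, Rational(1203975, 8)) = Rational(-42402795525, 4)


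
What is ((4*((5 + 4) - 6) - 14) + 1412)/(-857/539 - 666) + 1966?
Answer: 706667756/359831 ≈ 1963.9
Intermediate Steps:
((4*((5 + 4) - 6) - 14) + 1412)/(-857/539 - 666) + 1966 = ((4*(9 - 6) - 14) + 1412)/(-857*1/539 - 666) + 1966 = ((4*3 - 14) + 1412)/(-857/539 - 666) + 1966 = ((12 - 14) + 1412)/(-359831/539) + 1966 = (-2 + 1412)*(-539/359831) + 1966 = 1410*(-539/359831) + 1966 = -759990/359831 + 1966 = 706667756/359831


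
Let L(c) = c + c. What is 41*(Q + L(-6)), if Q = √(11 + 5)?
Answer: -328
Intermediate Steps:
L(c) = 2*c
Q = 4 (Q = √16 = 4)
41*(Q + L(-6)) = 41*(4 + 2*(-6)) = 41*(4 - 12) = 41*(-8) = -328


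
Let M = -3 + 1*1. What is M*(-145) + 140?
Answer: 430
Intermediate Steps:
M = -2 (M = -3 + 1 = -2)
M*(-145) + 140 = -2*(-145) + 140 = 290 + 140 = 430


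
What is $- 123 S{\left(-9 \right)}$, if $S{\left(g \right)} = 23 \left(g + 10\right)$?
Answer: $-2829$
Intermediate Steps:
$S{\left(g \right)} = 230 + 23 g$ ($S{\left(g \right)} = 23 \left(10 + g\right) = 230 + 23 g$)
$- 123 S{\left(-9 \right)} = - 123 \left(230 + 23 \left(-9\right)\right) = - 123 \left(230 - 207\right) = \left(-123\right) 23 = -2829$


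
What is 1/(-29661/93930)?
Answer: -31310/9887 ≈ -3.1668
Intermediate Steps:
1/(-29661/93930) = 1/(-29661*1/93930) = 1/(-9887/31310) = -31310/9887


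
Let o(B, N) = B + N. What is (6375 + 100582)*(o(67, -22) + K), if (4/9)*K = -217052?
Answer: -52229456154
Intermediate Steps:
K = -488367 (K = (9/4)*(-217052) = -488367)
(6375 + 100582)*(o(67, -22) + K) = (6375 + 100582)*((67 - 22) - 488367) = 106957*(45 - 488367) = 106957*(-488322) = -52229456154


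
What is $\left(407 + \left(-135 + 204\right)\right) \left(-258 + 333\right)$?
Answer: $35700$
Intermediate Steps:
$\left(407 + \left(-135 + 204\right)\right) \left(-258 + 333\right) = \left(407 + 69\right) 75 = 476 \cdot 75 = 35700$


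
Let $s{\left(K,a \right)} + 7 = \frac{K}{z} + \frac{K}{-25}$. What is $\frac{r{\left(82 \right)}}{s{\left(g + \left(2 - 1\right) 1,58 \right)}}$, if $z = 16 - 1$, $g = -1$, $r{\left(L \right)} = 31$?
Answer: $- \frac{31}{7} \approx -4.4286$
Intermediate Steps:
$z = 15$ ($z = 16 - 1 = 15$)
$s{\left(K,a \right)} = -7 + \frac{2 K}{75}$ ($s{\left(K,a \right)} = -7 + \left(\frac{K}{15} + \frac{K}{-25}\right) = -7 + \left(K \frac{1}{15} + K \left(- \frac{1}{25}\right)\right) = -7 + \left(\frac{K}{15} - \frac{K}{25}\right) = -7 + \frac{2 K}{75}$)
$\frac{r{\left(82 \right)}}{s{\left(g + \left(2 - 1\right) 1,58 \right)}} = \frac{31}{-7 + \frac{2 \left(-1 + \left(2 - 1\right) 1\right)}{75}} = \frac{31}{-7 + \frac{2 \left(-1 + 1 \cdot 1\right)}{75}} = \frac{31}{-7 + \frac{2 \left(-1 + 1\right)}{75}} = \frac{31}{-7 + \frac{2}{75} \cdot 0} = \frac{31}{-7 + 0} = \frac{31}{-7} = 31 \left(- \frac{1}{7}\right) = - \frac{31}{7}$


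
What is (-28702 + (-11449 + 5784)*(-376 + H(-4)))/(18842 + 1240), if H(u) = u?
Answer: 1061999/10041 ≈ 105.77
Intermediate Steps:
(-28702 + (-11449 + 5784)*(-376 + H(-4)))/(18842 + 1240) = (-28702 + (-11449 + 5784)*(-376 - 4))/(18842 + 1240) = (-28702 - 5665*(-380))/20082 = (-28702 + 2152700)*(1/20082) = 2123998*(1/20082) = 1061999/10041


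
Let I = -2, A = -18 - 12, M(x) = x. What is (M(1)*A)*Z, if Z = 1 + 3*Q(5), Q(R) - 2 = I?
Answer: -30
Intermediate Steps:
A = -30
Q(R) = 0 (Q(R) = 2 - 2 = 0)
Z = 1 (Z = 1 + 3*0 = 1 + 0 = 1)
(M(1)*A)*Z = (1*(-30))*1 = -30*1 = -30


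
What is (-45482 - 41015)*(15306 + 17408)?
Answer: -2829662858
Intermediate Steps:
(-45482 - 41015)*(15306 + 17408) = -86497*32714 = -2829662858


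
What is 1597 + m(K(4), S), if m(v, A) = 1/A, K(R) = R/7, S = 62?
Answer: 99015/62 ≈ 1597.0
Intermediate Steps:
K(R) = R/7 (K(R) = R*(1/7) = R/7)
1597 + m(K(4), S) = 1597 + 1/62 = 99015/62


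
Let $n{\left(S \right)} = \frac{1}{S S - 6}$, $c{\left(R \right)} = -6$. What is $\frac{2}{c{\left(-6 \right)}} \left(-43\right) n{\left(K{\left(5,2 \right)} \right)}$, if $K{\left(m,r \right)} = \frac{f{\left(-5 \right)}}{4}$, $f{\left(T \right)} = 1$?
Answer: $- \frac{688}{285} \approx -2.414$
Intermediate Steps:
$K{\left(m,r \right)} = \frac{1}{4}$ ($K{\left(m,r \right)} = 1 \cdot \frac{1}{4} = \frac{1}{4}$)
$n{\left(S \right)} = \frac{1}{-6 + S^{2}}$ ($n{\left(S \right)} = \frac{1}{S^{2} - 6} = \frac{1}{-6 + S^{2}}$)
$\frac{2}{c{\left(-6 \right)}} \left(-43\right) n{\left(K{\left(5,2 \right)} \right)} = \frac{\frac{2}{-6} \left(-43\right)}{-6 + \left(\frac{1}{4}\right)^{2}} = \frac{2 \left(- \frac{1}{6}\right) \left(-43\right)}{-6 + \frac{1}{16}} = \frac{\left(- \frac{1}{3}\right) \left(-43\right)}{- \frac{95}{16}} = \frac{43}{3} \left(- \frac{16}{95}\right) = - \frac{688}{285}$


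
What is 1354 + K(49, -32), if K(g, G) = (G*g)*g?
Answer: -75478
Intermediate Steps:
K(g, G) = G*g²
1354 + K(49, -32) = 1354 - 32*49² = 1354 - 32*2401 = 1354 - 76832 = -75478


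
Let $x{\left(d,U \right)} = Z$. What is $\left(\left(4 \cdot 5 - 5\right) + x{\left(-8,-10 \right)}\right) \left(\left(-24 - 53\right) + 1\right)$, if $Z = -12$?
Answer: $-228$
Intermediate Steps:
$x{\left(d,U \right)} = -12$
$\left(\left(4 \cdot 5 - 5\right) + x{\left(-8,-10 \right)}\right) \left(\left(-24 - 53\right) + 1\right) = \left(\left(4 \cdot 5 - 5\right) - 12\right) \left(\left(-24 - 53\right) + 1\right) = \left(\left(20 - 5\right) - 12\right) \left(-77 + 1\right) = \left(15 - 12\right) \left(-76\right) = 3 \left(-76\right) = -228$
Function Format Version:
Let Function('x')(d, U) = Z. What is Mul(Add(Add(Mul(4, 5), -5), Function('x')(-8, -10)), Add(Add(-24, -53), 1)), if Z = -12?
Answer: -228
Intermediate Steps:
Function('x')(d, U) = -12
Mul(Add(Add(Mul(4, 5), -5), Function('x')(-8, -10)), Add(Add(-24, -53), 1)) = Mul(Add(Add(Mul(4, 5), -5), -12), Add(Add(-24, -53), 1)) = Mul(Add(Add(20, -5), -12), Add(-77, 1)) = Mul(Add(15, -12), -76) = Mul(3, -76) = -228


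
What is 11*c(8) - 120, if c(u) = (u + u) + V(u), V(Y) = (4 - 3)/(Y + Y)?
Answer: 907/16 ≈ 56.688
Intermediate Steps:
V(Y) = 1/(2*Y)
c(u) = 1/(2*u) + 2*u (c(u) = (u + u) + 1/(2*u) = 2*u + 1/(2*u) = 1/(2*u) + 2*u)
11*c(8) - 120 = 11*((1/2)/8 + 2*8) - 120 = 11*((1/2)*(1/8) + 16) - 120 = 11*(1/16 + 16) - 120 = 11*(257/16) - 120 = 2827/16 - 120 = 907/16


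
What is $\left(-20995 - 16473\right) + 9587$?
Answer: $-27881$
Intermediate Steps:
$\left(-20995 - 16473\right) + 9587 = -37468 + 9587 = -27881$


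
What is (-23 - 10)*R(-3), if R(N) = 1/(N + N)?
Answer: 11/2 ≈ 5.5000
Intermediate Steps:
R(N) = 1/(2*N)
(-23 - 10)*R(-3) = (-23 - 10)*((1/2)/(-3)) = -33*(-1)/(2*3) = -33*(-1/6) = 11/2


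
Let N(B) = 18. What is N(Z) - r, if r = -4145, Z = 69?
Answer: 4163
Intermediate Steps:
N(Z) - r = 18 - 1*(-4145) = 18 + 4145 = 4163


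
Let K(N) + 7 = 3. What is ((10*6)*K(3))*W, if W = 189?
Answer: -45360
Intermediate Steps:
K(N) = -4 (K(N) = -7 + 3 = -4)
((10*6)*K(3))*W = ((10*6)*(-4))*189 = (60*(-4))*189 = -240*189 = -45360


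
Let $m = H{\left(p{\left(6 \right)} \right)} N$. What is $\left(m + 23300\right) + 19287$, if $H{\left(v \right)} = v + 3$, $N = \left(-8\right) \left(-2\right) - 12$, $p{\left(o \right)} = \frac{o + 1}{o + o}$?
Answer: $\frac{127804}{3} \approx 42601.0$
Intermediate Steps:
$p{\left(o \right)} = \frac{1 + o}{2 o}$
$N = 4$ ($N = 16 - 12 = 4$)
$H{\left(v \right)} = 3 + v$
$m = \frac{43}{3}$ ($m = \left(3 + \frac{1 + 6}{2 \cdot 6}\right) 4 = \left(3 + \frac{1}{2} \cdot \frac{1}{6} \cdot 7\right) 4 = \left(3 + \frac{7}{12}\right) 4 = \frac{43}{12} \cdot 4 = \frac{43}{3} \approx 14.333$)
$\left(m + 23300\right) + 19287 = \left(\frac{43}{3} + 23300\right) + 19287 = \frac{69943}{3} + 19287 = \frac{127804}{3}$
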